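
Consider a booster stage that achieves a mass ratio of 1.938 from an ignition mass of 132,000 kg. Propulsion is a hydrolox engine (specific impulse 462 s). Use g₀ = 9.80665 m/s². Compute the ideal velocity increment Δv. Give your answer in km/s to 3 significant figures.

v_e = Isp · g₀ = 462 × 9.80665 = 4530.7 m/s.
Using Δv = v_e ln(m₀/m_f): Δv = v_e · ln(1.938) = 4530.7 × 0.6617 ≈ 2997.7 m/s.

Δv ≈ 3.00 km/s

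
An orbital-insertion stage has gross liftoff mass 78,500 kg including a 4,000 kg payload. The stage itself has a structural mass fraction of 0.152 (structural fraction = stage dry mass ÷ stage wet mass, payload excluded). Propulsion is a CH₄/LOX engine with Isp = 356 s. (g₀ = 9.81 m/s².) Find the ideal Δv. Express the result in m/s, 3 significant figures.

Stage wet mass = m₀ − payload = 78,500 − 4,000 = 74,500 kg.
Stage dry mass = ε × stage wet mass = 0.152 × 74,500 = 11,324 kg.
Burnout mass m_f = stage dry + payload = 11,324 + 4,000 = 15,324 kg.
v_e = Isp · g₀ = 356 × 9.81 = 3492.4 m/s.
Rocket equation: Δv = v_e · ln(78,500/15,324) = 3492.4 × ln(5.123) = 3492.4 × 1.6337 ≈ 5705 m/s.

Δv ≈ 5710 m/s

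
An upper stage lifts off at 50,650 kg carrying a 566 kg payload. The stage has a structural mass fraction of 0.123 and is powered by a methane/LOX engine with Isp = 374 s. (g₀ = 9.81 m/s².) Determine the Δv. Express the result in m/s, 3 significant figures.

Δv ≈ 7410 m/s

Stage wet mass = m₀ − payload = 50,650 − 566 = 50,084 kg.
Stage dry mass = ε × stage wet mass = 0.123 × 50,084 = 6,160.33 kg.
Burnout mass m_f = stage dry + payload = 6,160.33 + 566 = 6,726.33 kg.
v_e = Isp · g₀ = 374 × 9.81 = 3668.9 m/s.
Δv = v_e · ln(50,650/6,726.33) = 3668.9 × ln(7.53) = 3668.9 × 2.0189 ≈ 7407 m/s.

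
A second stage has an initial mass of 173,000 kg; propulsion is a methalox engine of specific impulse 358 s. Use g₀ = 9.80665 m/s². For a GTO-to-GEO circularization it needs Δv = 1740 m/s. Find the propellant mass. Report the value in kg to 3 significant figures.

propellant mass ≈ 67600 kg

v_e = Isp · g₀ = 358 × 9.80665 = 3510.8 m/s.
From the ideal rocket equation, m₀/m_f = exp(Δv / v_e) = exp(1740 / 3510.8) = exp(0.4956) = 1.6415.
m_f = 173,000 / 1.6415 = 105,391 kg, so propellant = m₀ − m_f = 173,000 − 105,391 = 67,609 kg.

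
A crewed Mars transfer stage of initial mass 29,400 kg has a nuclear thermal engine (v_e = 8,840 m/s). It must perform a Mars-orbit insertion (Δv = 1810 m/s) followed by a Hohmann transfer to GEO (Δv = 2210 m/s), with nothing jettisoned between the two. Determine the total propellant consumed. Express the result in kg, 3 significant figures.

total propellant consumed ≈ 10700 kg

After the first burn: m = 29400 × exp(−1810/8840.0) = 29400 × 0.81485 = 23,956.6 kg.
After the second burn: m = 23,956.6 × exp(−2210/8840.0) = 23,956.6 × 0.77880 = 18,657.4 kg.
Total propellant = m₀ − m_final = 29400 − 18,657.4 = 10,742.6 kg.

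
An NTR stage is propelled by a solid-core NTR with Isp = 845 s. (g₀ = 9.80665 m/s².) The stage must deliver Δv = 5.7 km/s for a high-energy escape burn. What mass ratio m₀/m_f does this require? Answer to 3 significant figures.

v_e = Isp · g₀ = 845 × 9.80665 = 8286.6 m/s.
By the Tsiolkovsky rocket equation, m₀/m_f = exp(Δv / v_e) = exp(5700 / 8286.6) = exp(0.6879) = 1.9894.

mass ratio ≈ 1.99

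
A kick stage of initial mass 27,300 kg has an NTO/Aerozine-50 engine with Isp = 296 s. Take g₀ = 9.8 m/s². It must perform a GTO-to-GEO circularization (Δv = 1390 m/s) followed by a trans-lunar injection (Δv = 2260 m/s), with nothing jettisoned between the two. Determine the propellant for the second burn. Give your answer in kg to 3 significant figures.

propellant for the second burn ≈ 9150 kg

v_e = Isp · g₀ = 296 × 9.8 = 2900.8 m/s.
After the first burn: m = 27300 × exp(−1390/2900.8) = 27300 × 0.61929 = 16,906.6 kg.
After the second burn: m = 16,906.6 × exp(−2260/2900.8) = 16,906.6 × 0.45882 = 7,757.09 kg.
Second-burn propellant = 16,906.6 − 7,757.09 = 9,149.51 kg.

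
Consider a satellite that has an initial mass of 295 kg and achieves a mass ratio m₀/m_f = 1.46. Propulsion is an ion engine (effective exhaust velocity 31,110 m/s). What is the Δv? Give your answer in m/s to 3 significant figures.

Δv ≈ 11800 m/s

Using Δv = v_e ln(m₀/m_f): Δv = v_e · ln(1.46) = 31110.0 × 0.3784 ≈ 11773.2 m/s.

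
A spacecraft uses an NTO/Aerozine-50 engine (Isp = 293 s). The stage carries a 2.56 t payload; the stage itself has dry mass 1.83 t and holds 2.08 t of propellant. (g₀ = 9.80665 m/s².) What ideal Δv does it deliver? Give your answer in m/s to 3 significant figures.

Δv ≈ 1110 m/s

v_e = Isp · g₀ = 293 × 9.80665 = 2873.3 m/s.
m₀ = payload + dry + propellant = 2.56 + 1.83 + 2.08 = 6.47 t.
m_f = payload + dry = 2.56 + 1.83 = 4.39 t.
Δv = v_e · ln(m₀/m_f) = 2873.3 × ln(1.474) = 2873.3 × 0.3878 ≈ 1114.4 m/s.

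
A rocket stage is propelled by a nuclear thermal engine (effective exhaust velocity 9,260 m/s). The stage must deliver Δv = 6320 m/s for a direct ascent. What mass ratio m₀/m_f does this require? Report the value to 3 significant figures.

Using Δv = v_e ln(m₀/m_f): m₀/m_f = exp(Δv / v_e) = exp(6320 / 9260.0) = exp(0.6825) = 1.9788.

mass ratio ≈ 1.98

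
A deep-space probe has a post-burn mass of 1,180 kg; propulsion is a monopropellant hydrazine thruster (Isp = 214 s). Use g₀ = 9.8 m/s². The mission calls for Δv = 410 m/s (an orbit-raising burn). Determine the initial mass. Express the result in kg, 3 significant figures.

v_e = Isp · g₀ = 214 × 9.8 = 2097.2 m/s.
From the ideal rocket equation, m₀/m_f = exp(Δv / v_e) = exp(410 / 2097.2) = exp(0.1955) = 1.2159.
m₀ = m_f × 1.2159 = 1,180 × 1.2159 = 1,434.76 kg.

initial mass ≈ 1430 kg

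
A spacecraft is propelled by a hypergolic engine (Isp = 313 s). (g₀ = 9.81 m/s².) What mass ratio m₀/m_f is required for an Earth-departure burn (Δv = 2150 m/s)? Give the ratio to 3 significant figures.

v_e = Isp · g₀ = 313 × 9.81 = 3070.5 m/s.
m₀/m_f = exp(Δv / v_e) = exp(2150 / 3070.5) = exp(0.7002) = 2.0142.

mass ratio ≈ 2.01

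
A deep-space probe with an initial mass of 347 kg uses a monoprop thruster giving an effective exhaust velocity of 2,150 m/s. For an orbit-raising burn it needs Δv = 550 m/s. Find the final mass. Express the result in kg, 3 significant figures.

Rocket equation: m₀/m_f = exp(Δv / v_e) = exp(550 / 2150.0) = exp(0.2558) = 1.2915.
m_f = m₀ / 1.2915 = 347 / 1.2915 = 268.68 kg.

final mass ≈ 269 kg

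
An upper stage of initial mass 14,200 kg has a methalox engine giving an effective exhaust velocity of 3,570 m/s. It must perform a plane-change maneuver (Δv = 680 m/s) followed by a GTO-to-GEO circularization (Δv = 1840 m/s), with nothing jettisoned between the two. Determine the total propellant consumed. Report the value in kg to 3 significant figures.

After the first burn: m = 14200 × exp(−680/3570.0) = 14200 × 0.82657 = 11,737.3 kg.
After the second burn: m = 11,737.3 × exp(−1840/3570.0) = 11,737.3 × 0.59726 = 7,010.22 kg.
Total propellant = m₀ − m_final = 14200 − 7,010.22 = 7,189.78 kg.

total propellant consumed ≈ 7190 kg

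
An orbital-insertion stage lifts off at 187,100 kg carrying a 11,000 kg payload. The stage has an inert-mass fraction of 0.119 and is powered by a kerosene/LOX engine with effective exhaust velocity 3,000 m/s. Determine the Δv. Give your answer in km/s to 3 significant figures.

Δv ≈ 5.30 km/s

Stage wet mass = m₀ − payload = 187,100 − 11,000 = 176,100 kg.
Stage dry mass = ε × stage wet mass = 0.119 × 176,100 = 20,955.9 kg.
Burnout mass m_f = stage dry + payload = 20,955.9 + 11,000 = 31,955.9 kg.
From the ideal rocket equation, Δv = v_e · ln(187,100/31,955.9) = 3000.0 × ln(5.855) = 3000.0 × 1.7673 ≈ 5302 m/s.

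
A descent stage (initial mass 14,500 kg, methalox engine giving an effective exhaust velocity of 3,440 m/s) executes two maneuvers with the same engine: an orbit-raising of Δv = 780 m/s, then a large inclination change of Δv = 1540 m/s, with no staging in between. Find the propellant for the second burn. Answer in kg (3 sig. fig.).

After the first burn: m = 14500 × exp(−780/3440.0) = 14500 × 0.79712 = 11,558.2 kg.
After the second burn: m = 11,558.2 × exp(−1540/3440.0) = 11,558.2 × 0.63911 = 7,386.96 kg.
Second-burn propellant = 11,558.2 − 7,386.96 = 4,171.24 kg.

propellant for the second burn ≈ 4170 kg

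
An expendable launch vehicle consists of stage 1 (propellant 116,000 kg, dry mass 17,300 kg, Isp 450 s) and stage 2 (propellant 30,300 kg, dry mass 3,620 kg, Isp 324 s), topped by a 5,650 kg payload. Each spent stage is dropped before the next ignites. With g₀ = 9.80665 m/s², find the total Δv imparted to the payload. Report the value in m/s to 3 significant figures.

Ignition mass of stage 1 = 116,000+17,300 + 30,300+3,620 + 5,650 = 172,870 kg.
Stage 1: m₀ = 172,870 kg, m_f = 172,870 − 116,000 = 56,870 kg; Δv = 450×9.80665×ln(3.04) = 4413.0×1.1118 ≈ 4906 m/s.
Stage 2: m₀ = 39,570 kg, m_f = 39,570 − 30,300 = 9,270 kg; Δv = 324×9.80665×ln(4.269) = 3177.4×1.4513 ≈ 4611 m/s.
Total Δv = 4906 + 4611 = 9517 m/s.

Δv ≈ 9520 m/s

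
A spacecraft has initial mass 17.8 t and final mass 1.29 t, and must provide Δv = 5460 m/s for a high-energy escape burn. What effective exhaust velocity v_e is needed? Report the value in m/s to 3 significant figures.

ln(m₀/m_f) = ln(17800/1290) = ln(13.8) = 2.6246.
By the Tsiolkovsky rocket equation, v_e = Δv / ln(m₀/m_f) = 5460 / 2.6246 = 2080.4 m/s.

v_e ≈ 2080 m/s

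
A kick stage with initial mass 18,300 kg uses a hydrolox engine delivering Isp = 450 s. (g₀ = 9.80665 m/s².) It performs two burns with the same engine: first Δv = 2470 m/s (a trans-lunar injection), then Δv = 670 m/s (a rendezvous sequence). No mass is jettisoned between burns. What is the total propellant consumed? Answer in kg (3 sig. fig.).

total propellant consumed ≈ 9320 kg

v_e = Isp · g₀ = 450 × 9.80665 = 4413.0 m/s.
After the first burn: m = 18300 × exp(−2470/4413.0) = 18300 × 0.57137 = 10,456.1 kg.
After the second burn: m = 10,456.1 × exp(−670/4413.0) = 10,456.1 × 0.85914 = 8,983.25 kg.
Total propellant = m₀ − m_final = 18300 − 8,983.25 = 9,316.75 kg.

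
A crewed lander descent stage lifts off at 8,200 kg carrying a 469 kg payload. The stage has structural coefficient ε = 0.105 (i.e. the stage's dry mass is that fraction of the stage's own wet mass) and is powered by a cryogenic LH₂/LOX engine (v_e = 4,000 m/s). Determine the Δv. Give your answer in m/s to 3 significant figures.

Stage wet mass = m₀ − payload = 8,200 − 469 = 7,731 kg.
Stage dry mass = ε × stage wet mass = 0.105 × 7,731 = 811.755 kg.
Burnout mass m_f = stage dry + payload = 811.755 + 469 = 1,280.755 kg.
Δv = v_e · ln(8,200/1,280.755) = 4000.0 × ln(6.402) = 4000.0 × 1.8567 ≈ 7427 m/s.

Δv ≈ 7430 m/s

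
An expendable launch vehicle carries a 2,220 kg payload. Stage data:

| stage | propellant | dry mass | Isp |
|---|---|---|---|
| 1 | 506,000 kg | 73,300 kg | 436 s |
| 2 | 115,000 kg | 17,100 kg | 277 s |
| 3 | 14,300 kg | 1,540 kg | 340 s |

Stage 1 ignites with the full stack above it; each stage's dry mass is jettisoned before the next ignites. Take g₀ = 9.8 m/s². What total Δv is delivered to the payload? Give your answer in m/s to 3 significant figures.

Ignition mass of stage 1 = 506,000+73,300 + 115,000+17,100 + 14,300+1,540 + 2,220 = 729,460 kg.
Stage 1: m₀ = 729,460 kg, m_f = 729,460 − 506,000 = 223,460 kg; Δv = 436×9.8×ln(3.264) = 4272.8×1.1831 ≈ 5055 m/s.
Stage 2: m₀ = 150,160 kg, m_f = 150,160 − 115,000 = 35,160 kg; Δv = 277×9.8×ln(4.271) = 2714.6×1.4518 ≈ 3941 m/s.
Stage 3: m₀ = 18,060 kg, m_f = 18,060 − 14,300 = 3,760 kg; Δv = 340×9.8×ln(4.803) = 3332.0×1.5693 ≈ 5229 m/s.
Total Δv = 5055 + 3941 + 5229 = 14225 m/s.

Δv ≈ 14200 m/s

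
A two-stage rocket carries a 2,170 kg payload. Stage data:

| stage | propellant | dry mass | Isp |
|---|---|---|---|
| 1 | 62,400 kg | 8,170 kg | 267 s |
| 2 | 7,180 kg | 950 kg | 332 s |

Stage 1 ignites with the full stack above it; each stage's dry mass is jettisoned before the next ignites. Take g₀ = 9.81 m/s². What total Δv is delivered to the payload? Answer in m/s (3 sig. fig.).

Δv ≈ 7760 m/s

Ignition mass of stage 1 = 62,400+8,170 + 7,180+950 + 2,170 = 80,870 kg.
Stage 1: m₀ = 80,870 kg, m_f = 80,870 − 62,400 = 18,470 kg; Δv = 267×9.81×ln(4.378) = 2619.3×1.4767 ≈ 3868 m/s.
Stage 2: m₀ = 10,300 kg, m_f = 10,300 − 7,180 = 3,120 kg; Δv = 332×9.81×ln(3.301) = 3256.9×1.1943 ≈ 3890 m/s.
Total Δv = 3868 + 3890 = 7758 m/s.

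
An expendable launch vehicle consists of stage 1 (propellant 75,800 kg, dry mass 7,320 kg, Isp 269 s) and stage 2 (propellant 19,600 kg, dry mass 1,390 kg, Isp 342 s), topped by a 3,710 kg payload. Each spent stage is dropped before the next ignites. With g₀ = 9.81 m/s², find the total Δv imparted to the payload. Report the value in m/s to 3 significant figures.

Δv ≈ 8500 m/s

Ignition mass of stage 1 = 75,800+7,320 + 19,600+1,390 + 3,710 = 107,820 kg.
Stage 1: m₀ = 107,820 kg, m_f = 107,820 − 75,800 = 32,020 kg; Δv = 269×9.81×ln(3.367) = 2638.9×1.2141 ≈ 3204 m/s.
Stage 2: m₀ = 24,700 kg, m_f = 24,700 − 19,600 = 5,100 kg; Δv = 342×9.81×ln(4.843) = 3355.0×1.5776 ≈ 5293 m/s.
Total Δv = 3204 + 5293 = 8497 m/s.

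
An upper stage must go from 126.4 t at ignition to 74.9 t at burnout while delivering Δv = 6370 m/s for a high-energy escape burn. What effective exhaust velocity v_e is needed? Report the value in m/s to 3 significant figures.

ln(m₀/m_f) = ln(126400/74900) = ln(1.688) = 0.5233.
By the Tsiolkovsky rocket equation, v_e = Δv / ln(m₀/m_f) = 6370 / 0.5233 = 12172.8 m/s.

v_e ≈ 12200 m/s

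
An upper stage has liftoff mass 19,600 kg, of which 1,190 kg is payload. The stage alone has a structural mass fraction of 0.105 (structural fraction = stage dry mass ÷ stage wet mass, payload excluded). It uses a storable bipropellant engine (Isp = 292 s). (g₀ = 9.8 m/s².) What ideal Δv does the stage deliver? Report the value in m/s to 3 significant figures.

Δv ≈ 5260 m/s

Stage wet mass = m₀ − payload = 19,600 − 1,190 = 18,410 kg.
Stage dry mass = ε × stage wet mass = 0.105 × 18,410 = 1,933.05 kg.
Burnout mass m_f = stage dry + payload = 1,933.05 + 1,190 = 3,123.05 kg.
v_e = Isp · g₀ = 292 × 9.8 = 2861.6 m/s.
Δv = v_e · ln(19,600/3,123.05) = 2861.6 × ln(6.276) = 2861.6 × 1.8367 ≈ 5256 m/s.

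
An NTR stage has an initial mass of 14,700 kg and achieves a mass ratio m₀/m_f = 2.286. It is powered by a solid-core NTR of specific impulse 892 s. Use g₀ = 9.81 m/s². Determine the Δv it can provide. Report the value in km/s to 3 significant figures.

Δv ≈ 7.23 km/s

v_e = Isp · g₀ = 892 × 9.81 = 8750.5 m/s.
Δv = v_e · ln(2.286) = 8750.5 × 0.8268 ≈ 7235.0 m/s.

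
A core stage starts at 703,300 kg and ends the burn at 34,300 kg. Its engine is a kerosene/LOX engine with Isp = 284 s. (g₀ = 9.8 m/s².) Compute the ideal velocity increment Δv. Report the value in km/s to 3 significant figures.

Δv ≈ 8.41 km/s

v_e = Isp · g₀ = 284 × 9.8 = 2783.2 m/s.
From the ideal rocket equation, Δv = v_e · ln(m₀/m_f) = 2783.2 × ln(20.5) = 2783.2 × 3.0206 ≈ 8407.0 m/s.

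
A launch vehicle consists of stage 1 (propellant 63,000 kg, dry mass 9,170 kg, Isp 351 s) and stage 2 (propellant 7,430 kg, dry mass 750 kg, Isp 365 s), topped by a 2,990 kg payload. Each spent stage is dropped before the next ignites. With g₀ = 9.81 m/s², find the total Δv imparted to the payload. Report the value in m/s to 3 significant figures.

Ignition mass of stage 1 = 63,000+9,170 + 7,430+750 + 2,990 = 83,340 kg.
Stage 1: m₀ = 83,340 kg, m_f = 83,340 − 63,000 = 20,340 kg; Δv = 351×9.81×ln(4.097) = 3443.3×1.4103 ≈ 4856 m/s.
Stage 2: m₀ = 11,170 kg, m_f = 11,170 − 7,430 = 3,740 kg; Δv = 365×9.81×ln(2.987) = 3580.7×1.0941 ≈ 3918 m/s.
Total Δv = 4856 + 3918 = 8774 m/s.

Δv ≈ 8770 m/s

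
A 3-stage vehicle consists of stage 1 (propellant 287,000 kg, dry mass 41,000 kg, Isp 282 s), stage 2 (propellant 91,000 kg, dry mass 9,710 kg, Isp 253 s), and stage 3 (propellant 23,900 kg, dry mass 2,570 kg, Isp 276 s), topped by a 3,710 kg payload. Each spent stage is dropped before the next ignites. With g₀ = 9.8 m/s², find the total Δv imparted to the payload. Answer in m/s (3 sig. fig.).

Δv ≈ 9910 m/s

Ignition mass of stage 1 = 287,000+41,000 + 91,000+9,710 + 23,900+2,570 + 3,710 = 458,890 kg.
Stage 1: m₀ = 458,890 kg, m_f = 458,890 − 287,000 = 171,890 kg; Δv = 282×9.8×ln(2.67) = 2763.6×0.9820 ≈ 2714 m/s.
Stage 2: m₀ = 130,890 kg, m_f = 130,890 − 91,000 = 39,890 kg; Δv = 253×9.8×ln(3.281) = 2479.4×1.1882 ≈ 2946 m/s.
Stage 3: m₀ = 30,180 kg, m_f = 30,180 − 23,900 = 6,280 kg; Δv = 276×9.8×ln(4.806) = 2704.8×1.5698 ≈ 4246 m/s.
Total Δv = 2714 + 2946 + 4246 = 9906 m/s.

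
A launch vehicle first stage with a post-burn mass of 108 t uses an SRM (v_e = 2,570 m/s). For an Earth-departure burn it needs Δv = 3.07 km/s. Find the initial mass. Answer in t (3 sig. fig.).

m₀/m_f = exp(Δv / v_e) = exp(3070 / 2570.0) = exp(1.1946) = 3.3021.
m₀ = m_f × 3.3021 = 108 × 3.3021 = 356.627 t.

initial mass ≈ 357 t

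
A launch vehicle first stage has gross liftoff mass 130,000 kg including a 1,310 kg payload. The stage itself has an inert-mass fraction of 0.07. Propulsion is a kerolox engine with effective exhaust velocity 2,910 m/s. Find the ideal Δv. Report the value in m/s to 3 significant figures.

Δv ≈ 7370 m/s

Stage wet mass = m₀ − payload = 130,000 − 1,310 = 128,690 kg.
Stage dry mass = ε × stage wet mass = 0.07 × 128,690 = 9,008.3 kg.
Burnout mass m_f = stage dry + payload = 9,008.3 + 1,310 = 10,318.3 kg.
By the Tsiolkovsky rocket equation, Δv = v_e · ln(130,000/10,318.3) = 2910.0 × ln(12.6) = 2910.0 × 2.5336 ≈ 7373 m/s.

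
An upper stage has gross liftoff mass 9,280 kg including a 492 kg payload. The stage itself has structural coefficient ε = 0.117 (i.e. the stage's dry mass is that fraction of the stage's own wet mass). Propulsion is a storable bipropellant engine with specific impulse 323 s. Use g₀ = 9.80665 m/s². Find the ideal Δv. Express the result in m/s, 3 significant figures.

Δv ≈ 5730 m/s

Stage wet mass = m₀ − payload = 9,280 − 492 = 8,788 kg.
Stage dry mass = ε × stage wet mass = 0.117 × 8,788 = 1,028.2 kg.
Burnout mass m_f = stage dry + payload = 1,028.2 + 492 = 1,520.2 kg.
v_e = Isp · g₀ = 323 × 9.80665 = 3167.5 m/s.
Δv = v_e · ln(9,280/1,520.2) = 3167.5 × ln(6.104) = 3167.5 × 1.8090 ≈ 5730 m/s.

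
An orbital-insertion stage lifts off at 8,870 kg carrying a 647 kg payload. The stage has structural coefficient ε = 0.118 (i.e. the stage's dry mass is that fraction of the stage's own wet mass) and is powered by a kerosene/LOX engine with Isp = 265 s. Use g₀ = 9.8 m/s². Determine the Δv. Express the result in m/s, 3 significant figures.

Stage wet mass = m₀ − payload = 8,870 − 647 = 8,223 kg.
Stage dry mass = ε × stage wet mass = 0.118 × 8,223 = 970.314 kg.
Burnout mass m_f = stage dry + payload = 970.314 + 647 = 1,617.314 kg.
v_e = Isp · g₀ = 265 × 9.8 = 2597.0 m/s.
Δv = v_e · ln(8,870/1,617.314) = 2597.0 × ln(5.484) = 2597.0 × 1.7019 ≈ 4420 m/s.

Δv ≈ 4420 m/s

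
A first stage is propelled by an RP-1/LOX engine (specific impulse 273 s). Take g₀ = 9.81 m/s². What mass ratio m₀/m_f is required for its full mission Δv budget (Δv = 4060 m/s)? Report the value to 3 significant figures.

v_e = Isp · g₀ = 273 × 9.81 = 2678.1 m/s.
By the Tsiolkovsky rocket equation, m₀/m_f = exp(Δv / v_e) = exp(4060 / 2678.1) = exp(1.5160) = 4.5539.

mass ratio ≈ 4.55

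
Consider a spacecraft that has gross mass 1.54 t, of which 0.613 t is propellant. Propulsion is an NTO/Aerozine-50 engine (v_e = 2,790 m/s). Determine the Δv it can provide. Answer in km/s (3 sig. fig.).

Δv ≈ 1.42 km/s

m_f = m₀ − m_prop = 1.54 − 0.613 = 0.927 t.
Using Δv = v_e ln(m₀/m_f): Δv = v_e · ln(m₀/m_f) = 2790.0 × ln(1.661) = 2790.0 × 0.5076 ≈ 1416.2 m/s.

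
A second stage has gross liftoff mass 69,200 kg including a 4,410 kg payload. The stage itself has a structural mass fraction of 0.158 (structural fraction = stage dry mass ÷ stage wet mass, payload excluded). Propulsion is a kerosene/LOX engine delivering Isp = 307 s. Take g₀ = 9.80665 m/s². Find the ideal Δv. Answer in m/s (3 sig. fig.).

Δv ≈ 4670 m/s

Stage wet mass = m₀ − payload = 69,200 − 4,410 = 64,790 kg.
Stage dry mass = ε × stage wet mass = 0.158 × 64,790 = 10,236.8 kg.
Burnout mass m_f = stage dry + payload = 10,236.8 + 4,410 = 14,646.8 kg.
v_e = Isp · g₀ = 307 × 9.80665 = 3010.6 m/s.
Rocket equation: Δv = v_e · ln(69,200/14,646.8) = 3010.6 × ln(4.725) = 3010.6 × 1.5528 ≈ 4675 m/s.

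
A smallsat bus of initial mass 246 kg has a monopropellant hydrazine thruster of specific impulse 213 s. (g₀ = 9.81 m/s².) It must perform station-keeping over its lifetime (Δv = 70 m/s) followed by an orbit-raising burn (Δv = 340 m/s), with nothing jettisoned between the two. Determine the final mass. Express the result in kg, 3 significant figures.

final mass ≈ 202 kg

v_e = Isp · g₀ = 213 × 9.81 = 2089.5 m/s.
After the first burn: m = 246 × exp(−70/2089.5) = 246 × 0.96705 = 237.894 kg.
After the second burn: m = 237.894 × exp(−340/2089.5) = 237.894 × 0.84983 = 202.169 kg.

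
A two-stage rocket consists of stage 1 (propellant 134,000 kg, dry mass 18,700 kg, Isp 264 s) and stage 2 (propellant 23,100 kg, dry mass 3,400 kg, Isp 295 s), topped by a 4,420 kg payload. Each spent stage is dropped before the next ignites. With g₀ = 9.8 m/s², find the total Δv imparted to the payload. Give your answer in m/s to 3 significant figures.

Ignition mass of stage 1 = 134,000+18,700 + 23,100+3,400 + 4,420 = 183,620 kg.
Stage 1: m₀ = 183,620 kg, m_f = 183,620 − 134,000 = 49,620 kg; Δv = 264×9.8×ln(3.701) = 2587.2×1.3085 ≈ 3385 m/s.
Stage 2: m₀ = 30,920 kg, m_f = 30,920 − 23,100 = 7,820 kg; Δv = 295×9.8×ln(3.954) = 2891.0×1.3747 ≈ 3974 m/s.
Total Δv = 3385 + 3974 = 7359 m/s.

Δv ≈ 7360 m/s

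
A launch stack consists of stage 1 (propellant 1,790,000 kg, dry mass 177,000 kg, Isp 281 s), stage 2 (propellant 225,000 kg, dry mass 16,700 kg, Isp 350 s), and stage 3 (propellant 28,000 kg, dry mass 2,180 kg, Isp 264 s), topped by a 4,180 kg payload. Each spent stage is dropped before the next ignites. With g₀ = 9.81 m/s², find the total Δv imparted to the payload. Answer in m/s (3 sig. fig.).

Δv ≈ 14600 m/s

Ignition mass of stage 1 = 1,790,000+177,000 + 225,000+16,700 + 28,000+2,180 + 4,180 = 2,243,060 kg.
Stage 1: m₀ = 2,243,060 kg, m_f = 2,243,060 − 1,790,000 = 453,060 kg; Δv = 281×9.81×ln(4.951) = 2756.6×1.5996 ≈ 4409 m/s.
Stage 2: m₀ = 276,060 kg, m_f = 276,060 − 225,000 = 51,060 kg; Δv = 350×9.81×ln(5.407) = 3433.5×1.6876 ≈ 5794 m/s.
Stage 3: m₀ = 34,360 kg, m_f = 34,360 − 28,000 = 6,360 kg; Δv = 264×9.81×ln(5.403) = 2589.8×1.6869 ≈ 4369 m/s.
Total Δv = 4409 + 5794 + 4369 = 14572 m/s.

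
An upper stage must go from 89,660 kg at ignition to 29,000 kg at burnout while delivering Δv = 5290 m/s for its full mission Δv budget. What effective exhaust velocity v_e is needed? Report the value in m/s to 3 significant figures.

ln(m₀/m_f) = ln(89660/29000) = ln(3.092) = 1.1287.
v_e = Δv / ln(m₀/m_f) = 5290 / 1.1287 = 4686.7 m/s.

v_e ≈ 4690 m/s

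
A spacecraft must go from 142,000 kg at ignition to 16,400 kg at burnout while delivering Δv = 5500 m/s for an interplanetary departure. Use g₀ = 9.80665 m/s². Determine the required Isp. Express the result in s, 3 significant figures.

ln(m₀/m_f) = ln(142000/16400) = ln(8.659) = 2.1585.
v_e = Δv / ln(m₀/m_f) = 5500 / 2.1585 = 2548.0 m/s.
Isp = v_e / g₀ = 2548.0 / 9.80665 = 259.8 s.

Isp ≈ 260 s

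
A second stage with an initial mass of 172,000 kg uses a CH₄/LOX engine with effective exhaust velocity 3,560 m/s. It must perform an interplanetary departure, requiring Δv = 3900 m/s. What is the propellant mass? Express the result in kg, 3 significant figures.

propellant mass ≈ 114000 kg

From the ideal rocket equation, m₀/m_f = exp(Δv / v_e) = exp(3900 / 3560.0) = exp(1.0955) = 2.9907.
m_f = 172,000 / 2.9907 = 57,511.6 kg, so propellant = m₀ − m_f = 172,000 − 57,511.6 = 114,488.4 kg.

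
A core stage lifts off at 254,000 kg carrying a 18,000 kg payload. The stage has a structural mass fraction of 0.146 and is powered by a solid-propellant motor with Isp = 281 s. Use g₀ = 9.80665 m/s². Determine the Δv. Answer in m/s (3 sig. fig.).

Stage wet mass = m₀ − payload = 254,000 − 18,000 = 236,000 kg.
Stage dry mass = ε × stage wet mass = 0.146 × 236,000 = 34,456 kg.
Burnout mass m_f = stage dry + payload = 34,456 + 18,000 = 52,456 kg.
v_e = Isp · g₀ = 281 × 9.80665 = 2755.7 m/s.
From the ideal rocket equation, Δv = v_e · ln(254,000/52,456) = 2755.7 × ln(4.842) = 2755.7 × 1.5774 ≈ 4347 m/s.

Δv ≈ 4350 m/s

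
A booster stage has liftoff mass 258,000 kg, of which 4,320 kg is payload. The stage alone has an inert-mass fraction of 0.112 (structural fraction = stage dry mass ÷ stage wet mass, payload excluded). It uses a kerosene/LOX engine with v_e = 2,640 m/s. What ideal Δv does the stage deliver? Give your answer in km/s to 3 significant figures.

Δv ≈ 5.45 km/s

Stage wet mass = m₀ − payload = 258,000 − 4,320 = 253,680 kg.
Stage dry mass = ε × stage wet mass = 0.112 × 253,680 = 28,412.2 kg.
Burnout mass m_f = stage dry + payload = 28,412.2 + 4,320 = 32,732.2 kg.
Δv = v_e · ln(258,000/32,732.2) = 2640.0 × ln(7.882) = 2640.0 × 2.0646 ≈ 5451 m/s.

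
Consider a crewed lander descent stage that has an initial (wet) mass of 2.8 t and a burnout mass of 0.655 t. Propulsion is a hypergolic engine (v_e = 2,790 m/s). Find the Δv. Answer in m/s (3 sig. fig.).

Δv = v_e · ln(m₀/m_f) = 2790.0 × ln(4.275) = 2790.0 × 1.4527 ≈ 4053.1 m/s.

Δv ≈ 4050 m/s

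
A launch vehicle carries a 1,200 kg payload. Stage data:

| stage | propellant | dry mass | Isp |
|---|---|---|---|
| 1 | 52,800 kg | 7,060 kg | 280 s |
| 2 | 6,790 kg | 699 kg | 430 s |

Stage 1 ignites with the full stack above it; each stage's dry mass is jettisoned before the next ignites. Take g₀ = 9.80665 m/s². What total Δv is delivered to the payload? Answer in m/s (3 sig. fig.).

Δv ≈ 10500 m/s

Ignition mass of stage 1 = 52,800+7,060 + 6,790+699 + 1,200 = 68,549 kg.
Stage 1: m₀ = 68,549 kg, m_f = 68,549 − 52,800 = 15,749 kg; Δv = 280×9.80665×ln(4.353) = 2745.9×1.4708 ≈ 4039 m/s.
Stage 2: m₀ = 8,689 kg, m_f = 8,689 − 6,790 = 1,899 kg; Δv = 430×9.80665×ln(4.576) = 4216.9×1.5207 ≈ 6413 m/s.
Total Δv = 4039 + 6413 = 10452 m/s.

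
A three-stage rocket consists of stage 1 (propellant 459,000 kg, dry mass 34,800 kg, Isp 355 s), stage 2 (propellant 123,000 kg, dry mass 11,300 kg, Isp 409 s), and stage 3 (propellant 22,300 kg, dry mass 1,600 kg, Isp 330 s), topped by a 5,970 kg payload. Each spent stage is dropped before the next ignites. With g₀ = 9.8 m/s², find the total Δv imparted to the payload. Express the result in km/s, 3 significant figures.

Δv ≈ 14.1 km/s

Ignition mass of stage 1 = 459,000+34,800 + 123,000+11,300 + 22,300+1,600 + 5,970 = 657,970 kg.
Stage 1: m₀ = 657,970 kg, m_f = 657,970 − 459,000 = 198,970 kg; Δv = 355×9.8×ln(3.307) = 3479.0×1.1960 ≈ 4161 m/s.
Stage 2: m₀ = 164,170 kg, m_f = 164,170 − 123,000 = 41,170 kg; Δv = 409×9.8×ln(3.988) = 4008.2×1.3832 ≈ 5544 m/s.
Stage 3: m₀ = 29,870 kg, m_f = 29,870 − 22,300 = 7,570 kg; Δv = 330×9.8×ln(3.946) = 3234.0×1.3727 ≈ 4439 m/s.
Total Δv = 4161 + 5544 + 4439 = 14144 m/s.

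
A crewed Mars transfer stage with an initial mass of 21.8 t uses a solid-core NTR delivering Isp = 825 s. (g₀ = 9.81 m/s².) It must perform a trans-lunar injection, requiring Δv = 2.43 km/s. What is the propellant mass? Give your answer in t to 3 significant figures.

v_e = Isp · g₀ = 825 × 9.81 = 8093.2 m/s.
From the ideal rocket equation, m₀/m_f = exp(Δv / v_e) = exp(2430 / 8093.2) = exp(0.3003) = 1.3502.
m_f = 21.8 / 1.3502 = 16.1458 t, so propellant = m₀ − m_f = 21.8 − 16.1458 = 5.6542 t.

propellant mass ≈ 5.65 t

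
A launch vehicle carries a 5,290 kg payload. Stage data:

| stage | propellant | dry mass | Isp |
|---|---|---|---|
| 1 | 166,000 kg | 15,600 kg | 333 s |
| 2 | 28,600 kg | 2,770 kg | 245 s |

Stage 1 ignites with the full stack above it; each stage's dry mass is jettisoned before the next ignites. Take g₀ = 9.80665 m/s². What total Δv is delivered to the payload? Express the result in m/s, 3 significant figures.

Ignition mass of stage 1 = 166,000+15,600 + 28,600+2,770 + 5,290 = 218,260 kg.
Stage 1: m₀ = 218,260 kg, m_f = 218,260 − 166,000 = 52,260 kg; Δv = 333×9.80665×ln(4.176) = 3265.6×1.4295 ≈ 4668 m/s.
Stage 2: m₀ = 36,660 kg, m_f = 36,660 − 28,600 = 8,060 kg; Δv = 245×9.80665×ln(4.548) = 2402.6×1.5148 ≈ 3639 m/s.
Total Δv = 4668 + 3639 = 8307 m/s.

Δv ≈ 8310 m/s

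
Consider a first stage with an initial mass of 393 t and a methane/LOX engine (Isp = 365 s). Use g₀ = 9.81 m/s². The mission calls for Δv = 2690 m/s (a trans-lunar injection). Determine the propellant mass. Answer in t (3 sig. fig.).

v_e = Isp · g₀ = 365 × 9.81 = 3580.7 m/s.
m₀/m_f = exp(Δv / v_e) = exp(2690 / 3580.7) = exp(0.7513) = 2.1197.
m_f = 393 / 2.1197 = 185.404 t, so propellant = m₀ − m_f = 393 − 185.404 = 207.596 t.

propellant mass ≈ 208 t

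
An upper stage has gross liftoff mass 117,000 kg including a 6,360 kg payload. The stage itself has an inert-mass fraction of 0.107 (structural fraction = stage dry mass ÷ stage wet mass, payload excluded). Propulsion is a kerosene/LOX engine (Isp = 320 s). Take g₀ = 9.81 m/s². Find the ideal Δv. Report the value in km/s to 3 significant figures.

Stage wet mass = m₀ − payload = 117,000 − 6,360 = 110,640 kg.
Stage dry mass = ε × stage wet mass = 0.107 × 110,640 = 11,838.5 kg.
Burnout mass m_f = stage dry + payload = 11,838.5 + 6,360 = 18,198.5 kg.
v_e = Isp · g₀ = 320 × 9.81 = 3139.2 m/s.
From the ideal rocket equation, Δv = v_e · ln(117,000/18,198.5) = 3139.2 × ln(6.429) = 3139.2 × 1.8608 ≈ 5842 m/s.

Δv ≈ 5.84 km/s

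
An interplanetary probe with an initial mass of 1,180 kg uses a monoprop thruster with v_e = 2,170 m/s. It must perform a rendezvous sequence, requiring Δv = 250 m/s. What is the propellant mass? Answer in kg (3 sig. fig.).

Rocket equation: m₀/m_f = exp(Δv / v_e) = exp(250 / 2170.0) = exp(0.1152) = 1.1221.
m_f = 1,180 / 1.1221 = 1,051.6 kg, so propellant = m₀ − m_f = 1,180 − 1,051.6 = 128.4 kg.

propellant mass ≈ 128 kg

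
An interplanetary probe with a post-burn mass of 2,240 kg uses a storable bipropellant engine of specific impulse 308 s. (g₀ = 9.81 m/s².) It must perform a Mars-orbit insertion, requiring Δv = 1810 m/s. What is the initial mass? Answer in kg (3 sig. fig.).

v_e = Isp · g₀ = 308 × 9.81 = 3021.5 m/s.
m₀/m_f = exp(Δv / v_e) = exp(1810 / 3021.5) = exp(0.5990) = 1.8204.
m₀ = m_f × 1.8204 = 2,240 × 1.8204 = 4,077.7 kg.

initial mass ≈ 4080 kg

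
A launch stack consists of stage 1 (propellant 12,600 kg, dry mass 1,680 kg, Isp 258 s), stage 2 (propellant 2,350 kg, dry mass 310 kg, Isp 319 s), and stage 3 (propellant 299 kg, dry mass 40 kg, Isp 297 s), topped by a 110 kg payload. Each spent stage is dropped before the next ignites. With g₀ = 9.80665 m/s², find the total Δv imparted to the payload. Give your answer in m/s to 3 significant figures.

Ignition mass of stage 1 = 12,600+1,680 + 2,350+310 + 299+40 + 110 = 17,389 kg.
Stage 1: m₀ = 17,389 kg, m_f = 17,389 − 12,600 = 4,789 kg; Δv = 258×9.80665×ln(3.631) = 2530.1×1.2895 ≈ 3263 m/s.
Stage 2: m₀ = 3,109 kg, m_f = 3,109 − 2,350 = 759 kg; Δv = 319×9.80665×ln(4.096) = 3128.3×1.4101 ≈ 4411 m/s.
Stage 3: m₀ = 449 kg, m_f = 449 − 299 = 150 kg; Δv = 297×9.80665×ln(2.993) = 2912.6×1.0964 ≈ 3193 m/s.
Total Δv = 3263 + 4411 + 3193 = 10867 m/s.

Δv ≈ 10900 m/s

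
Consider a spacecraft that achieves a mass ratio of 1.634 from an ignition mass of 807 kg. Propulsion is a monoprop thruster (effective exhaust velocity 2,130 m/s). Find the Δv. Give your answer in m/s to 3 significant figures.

Rocket equation: Δv = v_e · ln(1.634) = 2130.0 × 0.4910 ≈ 1045.9 m/s.

Δv ≈ 1050 m/s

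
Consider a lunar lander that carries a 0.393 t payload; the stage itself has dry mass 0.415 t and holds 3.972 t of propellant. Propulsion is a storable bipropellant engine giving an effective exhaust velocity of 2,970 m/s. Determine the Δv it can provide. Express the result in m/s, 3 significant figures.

Δv ≈ 5280 m/s

m₀ = payload + dry + propellant = 0.393 + 0.415 + 3.972 = 4.78 t.
m_f = payload + dry = 0.393 + 0.415 = 0.808 t.
Δv = v_e · ln(m₀/m_f) = 2970.0 × ln(5.916) = 2970.0 × 1.7776 ≈ 5279.6 m/s.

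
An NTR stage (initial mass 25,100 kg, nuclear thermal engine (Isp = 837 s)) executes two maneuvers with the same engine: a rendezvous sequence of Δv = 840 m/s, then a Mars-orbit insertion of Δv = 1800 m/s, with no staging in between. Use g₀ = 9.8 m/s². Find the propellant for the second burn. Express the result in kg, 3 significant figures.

propellant for the second burn ≈ 4460 kg

v_e = Isp · g₀ = 837 × 9.8 = 8202.6 m/s.
After the first burn: m = 25100 × exp(−840/8202.6) = 25100 × 0.90266 = 22,656.8 kg.
After the second burn: m = 22,656.8 × exp(−1800/8202.6) = 22,656.8 × 0.80297 = 18,192.7 kg.
Second-burn propellant = 22,656.8 − 18,192.7 = 4,464.1 kg.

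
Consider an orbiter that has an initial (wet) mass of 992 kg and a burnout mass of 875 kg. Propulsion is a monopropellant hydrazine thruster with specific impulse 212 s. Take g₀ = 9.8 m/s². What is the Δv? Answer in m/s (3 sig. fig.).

Δv ≈ 261 m/s

v_e = Isp · g₀ = 212 × 9.8 = 2077.6 m/s.
Rocket equation: Δv = v_e · ln(m₀/m_f) = 2077.6 × ln(1.134) = 2077.6 × 0.1255 ≈ 260.7 m/s.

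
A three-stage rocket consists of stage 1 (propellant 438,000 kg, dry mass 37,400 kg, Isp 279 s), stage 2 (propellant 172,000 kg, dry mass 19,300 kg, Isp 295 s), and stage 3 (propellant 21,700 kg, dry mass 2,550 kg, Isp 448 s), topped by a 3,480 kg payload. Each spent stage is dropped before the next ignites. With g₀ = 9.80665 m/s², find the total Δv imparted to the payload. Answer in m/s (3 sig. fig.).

Ignition mass of stage 1 = 438,000+37,400 + 172,000+19,300 + 21,700+2,550 + 3,480 = 694,430 kg.
Stage 1: m₀ = 694,430 kg, m_f = 694,430 − 438,000 = 256,430 kg; Δv = 279×9.80665×ln(2.708) = 2736.1×0.9962 ≈ 2726 m/s.
Stage 2: m₀ = 219,030 kg, m_f = 219,030 − 172,000 = 47,030 kg; Δv = 295×9.80665×ln(4.657) = 2893.0×1.5384 ≈ 4451 m/s.
Stage 3: m₀ = 27,730 kg, m_f = 27,730 − 21,700 = 6,030 kg; Δv = 448×9.80665×ln(4.599) = 4393.4×1.5258 ≈ 6703 m/s.
Total Δv = 2726 + 4451 + 6703 = 13880 m/s.

Δv ≈ 13900 m/s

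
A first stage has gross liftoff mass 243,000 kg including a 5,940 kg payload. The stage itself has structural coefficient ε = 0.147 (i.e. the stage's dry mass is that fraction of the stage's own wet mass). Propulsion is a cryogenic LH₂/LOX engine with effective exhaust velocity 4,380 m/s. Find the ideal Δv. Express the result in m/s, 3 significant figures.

Δv ≈ 7820 m/s

Stage wet mass = m₀ − payload = 243,000 − 5,940 = 237,060 kg.
Stage dry mass = ε × stage wet mass = 0.147 × 237,060 = 34,847.8 kg.
Burnout mass m_f = stage dry + payload = 34,847.8 + 5,940 = 40,787.8 kg.
Δv = v_e · ln(243,000/40,787.8) = 4380.0 × ln(5.958) = 4380.0 × 1.7847 ≈ 7817 m/s.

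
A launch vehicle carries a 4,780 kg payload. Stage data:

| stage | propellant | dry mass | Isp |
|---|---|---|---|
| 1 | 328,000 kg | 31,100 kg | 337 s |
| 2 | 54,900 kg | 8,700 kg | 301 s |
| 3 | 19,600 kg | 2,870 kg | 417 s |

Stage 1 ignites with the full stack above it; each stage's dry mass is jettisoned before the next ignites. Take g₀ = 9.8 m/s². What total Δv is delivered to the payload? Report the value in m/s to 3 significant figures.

Ignition mass of stage 1 = 328,000+31,100 + 54,900+8,700 + 19,600+2,870 + 4,780 = 449,950 kg.
Stage 1: m₀ = 449,950 kg, m_f = 449,950 − 328,000 = 121,950 kg; Δv = 337×9.8×ln(3.69) = 3302.6×1.3055 ≈ 4312 m/s.
Stage 2: m₀ = 90,850 kg, m_f = 90,850 − 54,900 = 35,950 kg; Δv = 301×9.8×ln(2.527) = 2949.8×0.9271 ≈ 2735 m/s.
Stage 3: m₀ = 27,250 kg, m_f = 27,250 − 19,600 = 7,650 kg; Δv = 417×9.8×ln(3.562) = 4086.6×1.2703 ≈ 5191 m/s.
Total Δv = 4312 + 2735 + 5191 = 12238 m/s.

Δv ≈ 12200 m/s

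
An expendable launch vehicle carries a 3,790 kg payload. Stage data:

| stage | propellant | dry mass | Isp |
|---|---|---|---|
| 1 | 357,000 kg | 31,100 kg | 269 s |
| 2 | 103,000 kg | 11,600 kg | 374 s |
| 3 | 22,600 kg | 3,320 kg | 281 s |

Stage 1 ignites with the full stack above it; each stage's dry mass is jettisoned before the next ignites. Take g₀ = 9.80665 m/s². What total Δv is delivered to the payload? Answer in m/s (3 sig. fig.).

Δv ≈ 11500 m/s

Ignition mass of stage 1 = 357,000+31,100 + 103,000+11,600 + 22,600+3,320 + 3,790 = 532,410 kg.
Stage 1: m₀ = 532,410 kg, m_f = 532,410 − 357,000 = 175,410 kg; Δv = 269×9.80665×ln(3.035) = 2638.0×1.1103 ≈ 2929 m/s.
Stage 2: m₀ = 144,310 kg, m_f = 144,310 − 103,000 = 41,310 kg; Δv = 374×9.80665×ln(3.493) = 3667.7×1.2509 ≈ 4588 m/s.
Stage 3: m₀ = 29,710 kg, m_f = 29,710 − 22,600 = 7,110 kg; Δv = 281×9.80665×ln(4.179) = 2755.7×1.4300 ≈ 3941 m/s.
Total Δv = 2929 + 4588 + 3941 = 11458 m/s.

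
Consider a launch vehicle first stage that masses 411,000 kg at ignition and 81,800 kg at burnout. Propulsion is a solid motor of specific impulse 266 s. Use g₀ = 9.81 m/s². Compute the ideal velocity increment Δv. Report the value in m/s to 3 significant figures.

v_e = Isp · g₀ = 266 × 9.81 = 2609.5 m/s.
Δv = v_e · ln(m₀/m_f) = 2609.5 × ln(5.024) = 2609.5 × 1.6143 ≈ 4212.5 m/s.

Δv ≈ 4210 m/s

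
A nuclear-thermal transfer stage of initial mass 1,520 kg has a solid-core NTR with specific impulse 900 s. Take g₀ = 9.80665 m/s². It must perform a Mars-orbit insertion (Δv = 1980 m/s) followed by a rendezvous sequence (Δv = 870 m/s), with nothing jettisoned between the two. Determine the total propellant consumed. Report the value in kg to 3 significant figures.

total propellant consumed ≈ 419 kg

v_e = Isp · g₀ = 900 × 9.80665 = 8826.0 m/s.
After the first burn: m = 1520 × exp(−1980/8826.0) = 1520 × 0.79905 = 1,214.56 kg.
After the second burn: m = 1,214.56 × exp(−870/8826.0) = 1,214.56 × 0.90613 = 1,100.55 kg.
Total propellant = m₀ − m_final = 1520 − 1,100.55 = 419.45 kg.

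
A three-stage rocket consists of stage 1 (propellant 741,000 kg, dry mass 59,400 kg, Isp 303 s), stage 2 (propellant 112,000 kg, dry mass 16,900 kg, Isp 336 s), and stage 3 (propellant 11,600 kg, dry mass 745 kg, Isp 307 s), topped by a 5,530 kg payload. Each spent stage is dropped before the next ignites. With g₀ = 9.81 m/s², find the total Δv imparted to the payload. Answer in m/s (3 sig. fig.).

Ignition mass of stage 1 = 741,000+59,400 + 112,000+16,900 + 11,600+745 + 5,530 = 947,175 kg.
Stage 1: m₀ = 947,175 kg, m_f = 947,175 − 741,000 = 206,175 kg; Δv = 303×9.81×ln(4.594) = 2972.4×1.5248 ≈ 4532 m/s.
Stage 2: m₀ = 146,775 kg, m_f = 146,775 − 112,000 = 34,775 kg; Δv = 336×9.81×ln(4.221) = 3296.2×1.4400 ≈ 4746 m/s.
Stage 3: m₀ = 17,875 kg, m_f = 17,875 − 11,600 = 6,275 kg; Δv = 307×9.81×ln(2.849) = 3011.7×1.0468 ≈ 3153 m/s.
Total Δv = 4532 + 4746 + 3153 = 12431 m/s.

Δv ≈ 12400 m/s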